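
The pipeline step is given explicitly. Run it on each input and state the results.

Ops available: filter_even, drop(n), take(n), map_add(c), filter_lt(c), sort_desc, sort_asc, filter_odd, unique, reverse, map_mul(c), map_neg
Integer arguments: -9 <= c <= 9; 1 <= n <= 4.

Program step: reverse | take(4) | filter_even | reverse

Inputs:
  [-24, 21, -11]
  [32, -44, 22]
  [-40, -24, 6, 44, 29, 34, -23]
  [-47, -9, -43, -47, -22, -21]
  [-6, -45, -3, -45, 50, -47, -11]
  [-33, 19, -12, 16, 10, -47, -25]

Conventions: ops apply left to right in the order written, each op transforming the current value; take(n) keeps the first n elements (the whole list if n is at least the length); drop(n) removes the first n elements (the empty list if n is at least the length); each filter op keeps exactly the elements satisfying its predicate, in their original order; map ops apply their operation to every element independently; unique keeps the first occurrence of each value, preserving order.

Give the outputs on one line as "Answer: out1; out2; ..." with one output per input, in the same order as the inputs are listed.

Execution, op by op:
  [-24, 21, -11] -> [-11, 21, -24] -> [-11, 21, -24] -> [-24] -> [-24]
  [32, -44, 22] -> [22, -44, 32] -> [22, -44, 32] -> [22, -44, 32] -> [32, -44, 22]
  [-40, -24, 6, 44, 29, 34, -23] -> [-23, 34, 29, 44, 6, -24, -40] -> [-23, 34, 29, 44] -> [34, 44] -> [44, 34]
  [-47, -9, -43, -47, -22, -21] -> [-21, -22, -47, -43, -9, -47] -> [-21, -22, -47, -43] -> [-22] -> [-22]
  [-6, -45, -3, -45, 50, -47, -11] -> [-11, -47, 50, -45, -3, -45, -6] -> [-11, -47, 50, -45] -> [50] -> [50]
  [-33, 19, -12, 16, 10, -47, -25] -> [-25, -47, 10, 16, -12, 19, -33] -> [-25, -47, 10, 16] -> [10, 16] -> [16, 10]

[-24]; [32, -44, 22]; [44, 34]; [-22]; [50]; [16, 10]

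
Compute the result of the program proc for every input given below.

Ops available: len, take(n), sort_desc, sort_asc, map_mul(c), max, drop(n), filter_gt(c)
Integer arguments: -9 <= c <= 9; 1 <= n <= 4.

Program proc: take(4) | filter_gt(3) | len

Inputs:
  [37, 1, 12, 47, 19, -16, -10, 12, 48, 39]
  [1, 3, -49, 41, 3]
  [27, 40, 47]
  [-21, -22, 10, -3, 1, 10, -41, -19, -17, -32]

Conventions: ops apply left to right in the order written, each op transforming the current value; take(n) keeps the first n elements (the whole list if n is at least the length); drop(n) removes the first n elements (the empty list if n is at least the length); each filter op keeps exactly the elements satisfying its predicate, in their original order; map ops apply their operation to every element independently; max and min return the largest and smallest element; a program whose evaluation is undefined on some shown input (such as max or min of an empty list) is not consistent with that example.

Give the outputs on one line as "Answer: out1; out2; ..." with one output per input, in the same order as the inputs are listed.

3; 1; 3; 1

Execution, op by op:
  [37, 1, 12, 47, 19, -16, -10, 12, 48, 39] -> [37, 1, 12, 47] -> [37, 12, 47] -> 3
  [1, 3, -49, 41, 3] -> [1, 3, -49, 41] -> [41] -> 1
  [27, 40, 47] -> [27, 40, 47] -> [27, 40, 47] -> 3
  [-21, -22, 10, -3, 1, 10, -41, -19, -17, -32] -> [-21, -22, 10, -3] -> [10] -> 1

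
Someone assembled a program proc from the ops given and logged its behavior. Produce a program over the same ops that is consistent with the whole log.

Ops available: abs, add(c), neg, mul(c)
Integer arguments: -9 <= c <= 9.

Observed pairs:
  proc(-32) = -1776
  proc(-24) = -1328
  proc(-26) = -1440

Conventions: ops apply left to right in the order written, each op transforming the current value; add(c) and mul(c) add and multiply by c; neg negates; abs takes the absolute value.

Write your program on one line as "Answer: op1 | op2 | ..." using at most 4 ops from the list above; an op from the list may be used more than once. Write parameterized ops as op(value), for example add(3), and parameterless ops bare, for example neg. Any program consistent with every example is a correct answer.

mul(-7) | neg | add(2) | mul(8)

Check, running the answer program on each example:
  -32 -> 224 -> -224 -> -222 -> -1776
  -24 -> 168 -> -168 -> -166 -> -1328
  -26 -> 182 -> -182 -> -180 -> -1440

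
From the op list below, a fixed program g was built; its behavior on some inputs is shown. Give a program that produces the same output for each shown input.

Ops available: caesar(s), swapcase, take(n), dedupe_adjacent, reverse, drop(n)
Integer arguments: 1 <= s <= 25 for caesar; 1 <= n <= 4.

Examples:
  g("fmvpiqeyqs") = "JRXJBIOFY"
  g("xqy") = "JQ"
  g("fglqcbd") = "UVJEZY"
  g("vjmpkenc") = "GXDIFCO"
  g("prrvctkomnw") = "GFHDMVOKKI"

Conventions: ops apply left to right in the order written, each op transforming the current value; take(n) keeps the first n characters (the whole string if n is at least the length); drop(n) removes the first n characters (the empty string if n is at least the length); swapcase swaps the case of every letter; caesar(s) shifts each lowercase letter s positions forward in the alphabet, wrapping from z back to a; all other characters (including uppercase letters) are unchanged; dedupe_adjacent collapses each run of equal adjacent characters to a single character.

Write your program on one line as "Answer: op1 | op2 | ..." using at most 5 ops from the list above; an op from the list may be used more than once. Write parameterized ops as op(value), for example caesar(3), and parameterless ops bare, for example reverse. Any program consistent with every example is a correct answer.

caesar(19) | reverse | swapcase | drop(1)

Check, running the answer program on each example:
  "fmvpiqeyqs" -> "yfoibjxrjl" -> "ljrxjbiofy" -> "LJRXJBIOFY" -> "JRXJBIOFY"
  "xqy" -> "qjr" -> "rjq" -> "RJQ" -> "JQ"
  "fglqcbd" -> "yzejvuw" -> "wuvjezy" -> "WUVJEZY" -> "UVJEZY"
  "vjmpkenc" -> "ocfidxgv" -> "vgxdifco" -> "VGXDIFCO" -> "GXDIFCO"
  "prrvctkomnw" -> "ikkovmdhfgp" -> "pgfhdmvokki" -> "PGFHDMVOKKI" -> "GFHDMVOKKI"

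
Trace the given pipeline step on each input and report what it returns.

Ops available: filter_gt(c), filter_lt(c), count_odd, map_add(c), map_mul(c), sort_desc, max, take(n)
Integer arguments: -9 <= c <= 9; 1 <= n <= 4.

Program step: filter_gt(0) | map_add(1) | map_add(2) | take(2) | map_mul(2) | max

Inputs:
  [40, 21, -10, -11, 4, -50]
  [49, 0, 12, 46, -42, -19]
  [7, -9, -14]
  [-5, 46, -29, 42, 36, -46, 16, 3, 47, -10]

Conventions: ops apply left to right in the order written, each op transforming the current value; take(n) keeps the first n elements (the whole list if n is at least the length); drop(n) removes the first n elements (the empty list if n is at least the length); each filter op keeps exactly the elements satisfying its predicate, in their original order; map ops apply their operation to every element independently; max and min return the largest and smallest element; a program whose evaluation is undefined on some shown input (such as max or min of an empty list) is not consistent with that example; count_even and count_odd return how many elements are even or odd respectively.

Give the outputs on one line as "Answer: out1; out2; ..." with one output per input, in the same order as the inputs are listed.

Execution, op by op:
  [40, 21, -10, -11, 4, -50] -> [40, 21, 4] -> [41, 22, 5] -> [43, 24, 7] -> [43, 24] -> [86, 48] -> 86
  [49, 0, 12, 46, -42, -19] -> [49, 12, 46] -> [50, 13, 47] -> [52, 15, 49] -> [52, 15] -> [104, 30] -> 104
  [7, -9, -14] -> [7] -> [8] -> [10] -> [10] -> [20] -> 20
  [-5, 46, -29, 42, 36, -46, 16, 3, 47, -10] -> [46, 42, 36, 16, 3, 47] -> [47, 43, 37, 17, 4, 48] -> [49, 45, 39, 19, 6, 50] -> [49, 45] -> [98, 90] -> 98

86; 104; 20; 98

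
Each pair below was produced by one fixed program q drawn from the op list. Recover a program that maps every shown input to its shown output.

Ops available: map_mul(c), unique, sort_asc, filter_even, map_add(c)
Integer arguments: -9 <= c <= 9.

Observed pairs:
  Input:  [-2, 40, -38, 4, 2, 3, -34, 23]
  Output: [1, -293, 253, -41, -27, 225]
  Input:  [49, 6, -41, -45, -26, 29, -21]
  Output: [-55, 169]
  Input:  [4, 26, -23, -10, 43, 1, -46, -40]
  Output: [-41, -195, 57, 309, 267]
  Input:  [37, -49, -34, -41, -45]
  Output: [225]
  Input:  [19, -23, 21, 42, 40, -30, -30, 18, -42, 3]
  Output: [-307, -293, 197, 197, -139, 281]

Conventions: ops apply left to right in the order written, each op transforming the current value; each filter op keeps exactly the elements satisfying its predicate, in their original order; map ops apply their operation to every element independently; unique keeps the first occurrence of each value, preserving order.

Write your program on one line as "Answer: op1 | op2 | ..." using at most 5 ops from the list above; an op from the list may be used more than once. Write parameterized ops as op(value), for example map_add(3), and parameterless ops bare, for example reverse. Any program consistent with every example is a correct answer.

filter_even | map_mul(-7) | map_add(-8) | map_add(-5)

Check, running the answer program on each example:
  [-2, 40, -38, 4, 2, 3, -34, 23] -> [-2, 40, -38, 4, 2, -34] -> [14, -280, 266, -28, -14, 238] -> [6, -288, 258, -36, -22, 230] -> [1, -293, 253, -41, -27, 225]
  [49, 6, -41, -45, -26, 29, -21] -> [6, -26] -> [-42, 182] -> [-50, 174] -> [-55, 169]
  [4, 26, -23, -10, 43, 1, -46, -40] -> [4, 26, -10, -46, -40] -> [-28, -182, 70, 322, 280] -> [-36, -190, 62, 314, 272] -> [-41, -195, 57, 309, 267]
  [37, -49, -34, -41, -45] -> [-34] -> [238] -> [230] -> [225]
  [19, -23, 21, 42, 40, -30, -30, 18, -42, 3] -> [42, 40, -30, -30, 18, -42] -> [-294, -280, 210, 210, -126, 294] -> [-302, -288, 202, 202, -134, 286] -> [-307, -293, 197, 197, -139, 281]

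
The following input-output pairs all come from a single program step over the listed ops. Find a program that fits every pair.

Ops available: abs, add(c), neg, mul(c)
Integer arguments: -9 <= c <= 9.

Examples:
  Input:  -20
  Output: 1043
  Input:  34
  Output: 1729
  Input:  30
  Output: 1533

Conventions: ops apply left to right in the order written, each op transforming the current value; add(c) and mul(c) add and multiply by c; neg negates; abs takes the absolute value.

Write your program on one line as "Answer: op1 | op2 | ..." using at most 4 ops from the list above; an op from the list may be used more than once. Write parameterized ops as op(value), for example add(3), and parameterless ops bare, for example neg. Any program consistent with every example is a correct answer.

mul(7) | abs | add(9) | mul(7)

Check, running the answer program on each example:
  -20 -> -140 -> 140 -> 149 -> 1043
  34 -> 238 -> 238 -> 247 -> 1729
  30 -> 210 -> 210 -> 219 -> 1533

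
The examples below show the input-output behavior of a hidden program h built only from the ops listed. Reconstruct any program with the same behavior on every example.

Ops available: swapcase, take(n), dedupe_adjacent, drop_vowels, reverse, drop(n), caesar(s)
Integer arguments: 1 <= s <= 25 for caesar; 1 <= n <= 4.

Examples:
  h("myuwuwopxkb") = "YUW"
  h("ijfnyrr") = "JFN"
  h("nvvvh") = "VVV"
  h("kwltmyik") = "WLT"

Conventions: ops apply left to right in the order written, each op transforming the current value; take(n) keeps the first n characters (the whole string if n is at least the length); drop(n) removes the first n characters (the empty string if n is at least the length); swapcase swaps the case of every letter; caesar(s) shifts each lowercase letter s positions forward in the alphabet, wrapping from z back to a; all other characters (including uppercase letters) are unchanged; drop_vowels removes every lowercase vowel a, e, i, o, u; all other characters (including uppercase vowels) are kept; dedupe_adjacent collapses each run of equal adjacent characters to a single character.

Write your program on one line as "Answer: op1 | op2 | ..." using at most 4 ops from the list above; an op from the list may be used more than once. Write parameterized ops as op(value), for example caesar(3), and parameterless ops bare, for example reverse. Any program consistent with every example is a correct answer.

take(4) | drop(1) | swapcase

Check, running the answer program on each example:
  "myuwuwopxkb" -> "myuw" -> "yuw" -> "YUW"
  "ijfnyrr" -> "ijfn" -> "jfn" -> "JFN"
  "nvvvh" -> "nvvv" -> "vvv" -> "VVV"
  "kwltmyik" -> "kwlt" -> "wlt" -> "WLT"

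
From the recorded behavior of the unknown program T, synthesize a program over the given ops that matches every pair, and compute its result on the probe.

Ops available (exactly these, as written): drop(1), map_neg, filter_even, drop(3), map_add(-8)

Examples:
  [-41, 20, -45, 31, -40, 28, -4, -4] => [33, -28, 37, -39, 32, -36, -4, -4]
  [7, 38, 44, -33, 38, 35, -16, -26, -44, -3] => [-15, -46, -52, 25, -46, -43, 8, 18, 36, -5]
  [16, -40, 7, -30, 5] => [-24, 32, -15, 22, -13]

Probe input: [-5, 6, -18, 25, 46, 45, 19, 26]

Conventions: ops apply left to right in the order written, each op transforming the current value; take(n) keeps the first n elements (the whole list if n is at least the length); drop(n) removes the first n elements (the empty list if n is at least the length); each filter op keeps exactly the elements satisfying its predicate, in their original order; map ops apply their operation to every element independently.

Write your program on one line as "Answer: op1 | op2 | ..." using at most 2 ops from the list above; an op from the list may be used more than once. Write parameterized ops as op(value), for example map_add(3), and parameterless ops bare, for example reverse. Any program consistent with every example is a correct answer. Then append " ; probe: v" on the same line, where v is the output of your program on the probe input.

map_neg | map_add(-8) ; probe: [-3, -14, 10, -33, -54, -53, -27, -34]

Check, running the answer program on each example:
  [-41, 20, -45, 31, -40, 28, -4, -4] -> [41, -20, 45, -31, 40, -28, 4, 4] -> [33, -28, 37, -39, 32, -36, -4, -4]
  [7, 38, 44, -33, 38, 35, -16, -26, -44, -3] -> [-7, -38, -44, 33, -38, -35, 16, 26, 44, 3] -> [-15, -46, -52, 25, -46, -43, 8, 18, 36, -5]
  [16, -40, 7, -30, 5] -> [-16, 40, -7, 30, -5] -> [-24, 32, -15, 22, -13]
  probe: [-5, 6, -18, 25, 46, 45, 19, 26] -> [5, -6, 18, -25, -46, -45, -19, -26] -> [-3, -14, 10, -33, -54, -53, -27, -34]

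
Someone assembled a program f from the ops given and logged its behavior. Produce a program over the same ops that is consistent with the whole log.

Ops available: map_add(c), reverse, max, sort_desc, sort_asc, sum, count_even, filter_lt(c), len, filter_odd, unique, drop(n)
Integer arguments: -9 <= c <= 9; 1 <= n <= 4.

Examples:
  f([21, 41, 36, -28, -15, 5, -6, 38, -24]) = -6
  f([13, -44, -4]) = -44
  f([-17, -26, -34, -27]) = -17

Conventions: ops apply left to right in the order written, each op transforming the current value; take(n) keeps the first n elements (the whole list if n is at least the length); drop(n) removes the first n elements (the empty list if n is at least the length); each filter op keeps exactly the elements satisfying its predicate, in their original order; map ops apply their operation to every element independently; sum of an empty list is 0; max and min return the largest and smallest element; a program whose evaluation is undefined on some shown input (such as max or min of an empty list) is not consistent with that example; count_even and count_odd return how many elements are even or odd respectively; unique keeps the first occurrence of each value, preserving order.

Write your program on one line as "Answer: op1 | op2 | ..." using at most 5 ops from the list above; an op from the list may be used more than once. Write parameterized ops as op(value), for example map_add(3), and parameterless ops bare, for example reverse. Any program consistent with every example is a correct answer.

sort_asc | filter_lt(-4) | reverse | max

Check, running the answer program on each example:
  [21, 41, 36, -28, -15, 5, -6, 38, -24] -> [-28, -24, -15, -6, 5, 21, 36, 38, 41] -> [-28, -24, -15, -6] -> [-6, -15, -24, -28] -> -6
  [13, -44, -4] -> [-44, -4, 13] -> [-44] -> [-44] -> -44
  [-17, -26, -34, -27] -> [-34, -27, -26, -17] -> [-34, -27, -26, -17] -> [-17, -26, -27, -34] -> -17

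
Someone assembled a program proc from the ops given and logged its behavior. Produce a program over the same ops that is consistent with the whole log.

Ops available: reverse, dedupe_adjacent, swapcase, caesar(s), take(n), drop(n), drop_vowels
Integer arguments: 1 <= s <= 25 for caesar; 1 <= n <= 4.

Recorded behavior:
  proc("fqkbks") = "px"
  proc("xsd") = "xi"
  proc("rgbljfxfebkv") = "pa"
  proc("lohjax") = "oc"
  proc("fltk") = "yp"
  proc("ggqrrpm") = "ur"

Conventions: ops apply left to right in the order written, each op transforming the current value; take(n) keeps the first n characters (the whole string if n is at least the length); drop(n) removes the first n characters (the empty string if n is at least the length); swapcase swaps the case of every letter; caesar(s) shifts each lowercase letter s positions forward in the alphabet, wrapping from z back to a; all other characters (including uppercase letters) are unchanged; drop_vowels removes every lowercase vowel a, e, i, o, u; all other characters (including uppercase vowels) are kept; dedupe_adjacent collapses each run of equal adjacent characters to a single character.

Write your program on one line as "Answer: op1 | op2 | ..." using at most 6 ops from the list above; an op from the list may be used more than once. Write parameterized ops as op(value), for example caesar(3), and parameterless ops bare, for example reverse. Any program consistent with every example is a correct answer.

drop_vowels | reverse | take(4) | take(2) | reverse | caesar(5)

Check, running the answer program on each example:
  "fqkbks" -> "fqkbks" -> "skbkqf" -> "skbk" -> "sk" -> "ks" -> "px"
  "xsd" -> "xsd" -> "dsx" -> "dsx" -> "ds" -> "sd" -> "xi"
  "rgbljfxfebkv" -> "rgbljfxfbkv" -> "vkbfxfjlbgr" -> "vkbf" -> "vk" -> "kv" -> "pa"
  "lohjax" -> "lhjx" -> "xjhl" -> "xjhl" -> "xj" -> "jx" -> "oc"
  "fltk" -> "fltk" -> "ktlf" -> "ktlf" -> "kt" -> "tk" -> "yp"
  "ggqrrpm" -> "ggqrrpm" -> "mprrqgg" -> "mprr" -> "mp" -> "pm" -> "ur"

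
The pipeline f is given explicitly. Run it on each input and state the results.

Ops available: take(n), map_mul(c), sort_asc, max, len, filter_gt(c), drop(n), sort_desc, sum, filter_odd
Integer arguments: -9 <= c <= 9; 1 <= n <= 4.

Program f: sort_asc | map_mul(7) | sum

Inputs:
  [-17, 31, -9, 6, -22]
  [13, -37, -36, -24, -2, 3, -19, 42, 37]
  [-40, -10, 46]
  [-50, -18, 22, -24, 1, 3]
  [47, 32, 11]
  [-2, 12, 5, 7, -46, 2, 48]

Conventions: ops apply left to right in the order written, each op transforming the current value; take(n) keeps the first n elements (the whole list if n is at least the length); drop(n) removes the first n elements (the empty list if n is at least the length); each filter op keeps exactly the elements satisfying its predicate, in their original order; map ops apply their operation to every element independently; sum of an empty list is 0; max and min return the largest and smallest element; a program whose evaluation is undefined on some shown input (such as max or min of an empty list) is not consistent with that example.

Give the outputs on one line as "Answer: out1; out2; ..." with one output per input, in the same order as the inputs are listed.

-77; -161; -28; -462; 630; 182

Execution, op by op:
  [-17, 31, -9, 6, -22] -> [-22, -17, -9, 6, 31] -> [-154, -119, -63, 42, 217] -> -77
  [13, -37, -36, -24, -2, 3, -19, 42, 37] -> [-37, -36, -24, -19, -2, 3, 13, 37, 42] -> [-259, -252, -168, -133, -14, 21, 91, 259, 294] -> -161
  [-40, -10, 46] -> [-40, -10, 46] -> [-280, -70, 322] -> -28
  [-50, -18, 22, -24, 1, 3] -> [-50, -24, -18, 1, 3, 22] -> [-350, -168, -126, 7, 21, 154] -> -462
  [47, 32, 11] -> [11, 32, 47] -> [77, 224, 329] -> 630
  [-2, 12, 5, 7, -46, 2, 48] -> [-46, -2, 2, 5, 7, 12, 48] -> [-322, -14, 14, 35, 49, 84, 336] -> 182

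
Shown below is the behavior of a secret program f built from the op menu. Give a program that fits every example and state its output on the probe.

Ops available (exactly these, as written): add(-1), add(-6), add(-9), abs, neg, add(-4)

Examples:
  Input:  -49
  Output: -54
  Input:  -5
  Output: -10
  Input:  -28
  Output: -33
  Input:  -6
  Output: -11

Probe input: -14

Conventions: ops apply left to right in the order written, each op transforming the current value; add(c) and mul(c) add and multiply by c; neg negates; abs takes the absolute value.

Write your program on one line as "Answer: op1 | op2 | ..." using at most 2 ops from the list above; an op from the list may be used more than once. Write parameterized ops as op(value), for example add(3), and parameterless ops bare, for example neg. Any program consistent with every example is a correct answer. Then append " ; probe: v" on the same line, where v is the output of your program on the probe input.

add(-4) | add(-1) ; probe: -19

Check, running the answer program on each example:
  -49 -> -53 -> -54
  -5 -> -9 -> -10
  -28 -> -32 -> -33
  -6 -> -10 -> -11
  probe: -14 -> -18 -> -19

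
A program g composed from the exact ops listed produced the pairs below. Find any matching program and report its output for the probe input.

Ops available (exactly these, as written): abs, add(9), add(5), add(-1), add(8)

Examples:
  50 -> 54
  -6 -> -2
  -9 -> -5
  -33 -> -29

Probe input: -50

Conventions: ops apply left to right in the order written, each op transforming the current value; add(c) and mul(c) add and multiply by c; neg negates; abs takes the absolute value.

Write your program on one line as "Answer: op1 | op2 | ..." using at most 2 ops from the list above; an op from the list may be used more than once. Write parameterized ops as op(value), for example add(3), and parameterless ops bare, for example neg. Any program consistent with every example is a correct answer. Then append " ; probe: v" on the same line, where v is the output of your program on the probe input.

add(-1) | add(5) ; probe: -46

Check, running the answer program on each example:
  50 -> 49 -> 54
  -6 -> -7 -> -2
  -9 -> -10 -> -5
  -33 -> -34 -> -29
  probe: -50 -> -51 -> -46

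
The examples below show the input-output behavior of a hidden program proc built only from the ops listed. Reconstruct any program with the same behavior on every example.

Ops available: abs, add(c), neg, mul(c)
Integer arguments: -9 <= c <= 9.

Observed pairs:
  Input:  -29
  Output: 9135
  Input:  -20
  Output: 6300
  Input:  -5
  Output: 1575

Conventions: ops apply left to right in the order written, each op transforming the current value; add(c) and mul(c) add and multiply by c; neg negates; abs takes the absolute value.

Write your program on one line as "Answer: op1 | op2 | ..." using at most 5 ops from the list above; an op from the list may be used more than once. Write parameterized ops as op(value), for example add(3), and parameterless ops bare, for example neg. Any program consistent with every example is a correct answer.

mul(-7) | mul(-9) | mul(5) | mul(-1)

Check, running the answer program on each example:
  -29 -> 203 -> -1827 -> -9135 -> 9135
  -20 -> 140 -> -1260 -> -6300 -> 6300
  -5 -> 35 -> -315 -> -1575 -> 1575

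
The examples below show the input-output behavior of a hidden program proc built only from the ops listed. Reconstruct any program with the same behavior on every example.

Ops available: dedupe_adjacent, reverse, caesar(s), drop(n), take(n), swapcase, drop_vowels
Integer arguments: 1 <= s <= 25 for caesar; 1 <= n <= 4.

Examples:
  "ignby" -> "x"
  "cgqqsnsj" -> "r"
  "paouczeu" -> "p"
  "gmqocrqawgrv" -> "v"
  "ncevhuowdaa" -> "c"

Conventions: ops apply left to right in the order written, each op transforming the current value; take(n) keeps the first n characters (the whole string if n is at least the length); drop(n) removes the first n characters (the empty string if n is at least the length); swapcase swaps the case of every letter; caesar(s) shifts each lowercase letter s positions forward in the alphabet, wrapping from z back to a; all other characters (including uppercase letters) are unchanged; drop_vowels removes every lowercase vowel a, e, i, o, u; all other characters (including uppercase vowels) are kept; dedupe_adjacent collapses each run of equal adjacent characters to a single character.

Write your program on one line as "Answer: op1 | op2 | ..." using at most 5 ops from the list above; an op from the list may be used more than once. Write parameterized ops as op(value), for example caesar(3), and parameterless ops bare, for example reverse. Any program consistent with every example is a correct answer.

caesar(15) | take(2) | drop_vowels | take(1)

Check, running the answer program on each example:
  "ignby" -> "xvcqn" -> "xv" -> "xv" -> "x"
  "cgqqsnsj" -> "rvffhchy" -> "rv" -> "rv" -> "r"
  "paouczeu" -> "epdjrotj" -> "ep" -> "p" -> "p"
  "gmqocrqawgrv" -> "vbfdrgfplvgk" -> "vb" -> "vb" -> "v"
  "ncevhuowdaa" -> "crtkwjdlspp" -> "cr" -> "cr" -> "c"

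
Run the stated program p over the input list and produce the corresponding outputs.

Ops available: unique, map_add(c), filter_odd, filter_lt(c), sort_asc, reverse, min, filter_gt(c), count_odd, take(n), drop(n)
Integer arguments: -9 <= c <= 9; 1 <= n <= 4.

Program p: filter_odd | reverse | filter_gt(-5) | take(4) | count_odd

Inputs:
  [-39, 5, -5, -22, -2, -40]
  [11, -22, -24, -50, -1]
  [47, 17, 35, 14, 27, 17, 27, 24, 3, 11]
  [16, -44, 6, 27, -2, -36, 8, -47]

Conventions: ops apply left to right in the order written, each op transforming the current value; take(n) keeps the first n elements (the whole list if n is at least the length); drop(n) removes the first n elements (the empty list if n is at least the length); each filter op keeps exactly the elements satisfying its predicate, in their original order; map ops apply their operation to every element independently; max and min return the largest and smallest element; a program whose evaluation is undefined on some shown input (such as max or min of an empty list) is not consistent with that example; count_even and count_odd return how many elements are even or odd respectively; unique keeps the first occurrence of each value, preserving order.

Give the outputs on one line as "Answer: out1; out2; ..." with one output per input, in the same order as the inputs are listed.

1; 2; 4; 1

Execution, op by op:
  [-39, 5, -5, -22, -2, -40] -> [-39, 5, -5] -> [-5, 5, -39] -> [5] -> [5] -> 1
  [11, -22, -24, -50, -1] -> [11, -1] -> [-1, 11] -> [-1, 11] -> [-1, 11] -> 2
  [47, 17, 35, 14, 27, 17, 27, 24, 3, 11] -> [47, 17, 35, 27, 17, 27, 3, 11] -> [11, 3, 27, 17, 27, 35, 17, 47] -> [11, 3, 27, 17, 27, 35, 17, 47] -> [11, 3, 27, 17] -> 4
  [16, -44, 6, 27, -2, -36, 8, -47] -> [27, -47] -> [-47, 27] -> [27] -> [27] -> 1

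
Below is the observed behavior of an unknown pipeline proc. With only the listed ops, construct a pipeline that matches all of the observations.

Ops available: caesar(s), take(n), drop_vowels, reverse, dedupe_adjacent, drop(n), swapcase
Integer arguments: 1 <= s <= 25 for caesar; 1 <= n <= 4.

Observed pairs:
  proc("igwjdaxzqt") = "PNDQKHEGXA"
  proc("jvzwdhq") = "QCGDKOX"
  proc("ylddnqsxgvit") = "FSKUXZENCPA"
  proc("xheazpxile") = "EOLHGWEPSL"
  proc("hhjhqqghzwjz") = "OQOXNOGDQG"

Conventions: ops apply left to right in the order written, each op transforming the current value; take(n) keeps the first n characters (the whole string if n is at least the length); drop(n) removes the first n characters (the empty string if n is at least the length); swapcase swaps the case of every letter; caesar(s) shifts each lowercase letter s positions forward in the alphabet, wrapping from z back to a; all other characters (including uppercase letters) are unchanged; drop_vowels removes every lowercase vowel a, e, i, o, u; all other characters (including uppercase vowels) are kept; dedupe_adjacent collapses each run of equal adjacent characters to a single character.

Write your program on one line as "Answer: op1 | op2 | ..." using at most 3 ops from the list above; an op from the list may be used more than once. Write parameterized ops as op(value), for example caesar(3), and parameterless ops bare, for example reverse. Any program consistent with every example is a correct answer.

dedupe_adjacent | caesar(7) | swapcase

Check, running the answer program on each example:
  "igwjdaxzqt" -> "igwjdaxzqt" -> "pndqkhegxa" -> "PNDQKHEGXA"
  "jvzwdhq" -> "jvzwdhq" -> "qcgdkox" -> "QCGDKOX"
  "ylddnqsxgvit" -> "yldnqsxgvit" -> "fskuxzencpa" -> "FSKUXZENCPA"
  "xheazpxile" -> "xheazpxile" -> "eolhgwepsl" -> "EOLHGWEPSL"
  "hhjhqqghzwjz" -> "hjhqghzwjz" -> "oqoxnogdqg" -> "OQOXNOGDQG"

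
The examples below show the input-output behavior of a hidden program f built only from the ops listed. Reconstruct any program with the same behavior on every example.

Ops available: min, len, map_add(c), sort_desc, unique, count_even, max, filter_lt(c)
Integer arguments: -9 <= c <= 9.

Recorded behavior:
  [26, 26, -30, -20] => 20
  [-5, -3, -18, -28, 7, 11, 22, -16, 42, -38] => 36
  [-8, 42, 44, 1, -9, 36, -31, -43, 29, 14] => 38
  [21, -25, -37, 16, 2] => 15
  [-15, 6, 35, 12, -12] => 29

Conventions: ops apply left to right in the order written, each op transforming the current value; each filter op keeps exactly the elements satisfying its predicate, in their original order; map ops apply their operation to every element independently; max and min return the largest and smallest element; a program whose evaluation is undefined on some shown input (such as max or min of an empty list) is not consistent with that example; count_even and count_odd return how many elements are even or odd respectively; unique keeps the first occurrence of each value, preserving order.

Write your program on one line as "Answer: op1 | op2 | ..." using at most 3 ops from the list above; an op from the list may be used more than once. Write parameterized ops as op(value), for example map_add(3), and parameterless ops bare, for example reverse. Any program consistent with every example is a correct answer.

map_add(-6) | sort_desc | max

Check, running the answer program on each example:
  [26, 26, -30, -20] -> [20, 20, -36, -26] -> [20, 20, -26, -36] -> 20
  [-5, -3, -18, -28, 7, 11, 22, -16, 42, -38] -> [-11, -9, -24, -34, 1, 5, 16, -22, 36, -44] -> [36, 16, 5, 1, -9, -11, -22, -24, -34, -44] -> 36
  [-8, 42, 44, 1, -9, 36, -31, -43, 29, 14] -> [-14, 36, 38, -5, -15, 30, -37, -49, 23, 8] -> [38, 36, 30, 23, 8, -5, -14, -15, -37, -49] -> 38
  [21, -25, -37, 16, 2] -> [15, -31, -43, 10, -4] -> [15, 10, -4, -31, -43] -> 15
  [-15, 6, 35, 12, -12] -> [-21, 0, 29, 6, -18] -> [29, 6, 0, -18, -21] -> 29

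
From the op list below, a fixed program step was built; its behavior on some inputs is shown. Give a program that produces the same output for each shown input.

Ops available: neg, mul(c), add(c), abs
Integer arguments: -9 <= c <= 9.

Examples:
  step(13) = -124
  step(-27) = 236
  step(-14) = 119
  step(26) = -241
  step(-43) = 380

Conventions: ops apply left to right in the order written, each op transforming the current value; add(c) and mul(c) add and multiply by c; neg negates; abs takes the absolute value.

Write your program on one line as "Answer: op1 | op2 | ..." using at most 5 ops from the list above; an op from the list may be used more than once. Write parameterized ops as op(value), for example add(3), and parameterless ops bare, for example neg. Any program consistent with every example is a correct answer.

neg | mul(9) | add(-4) | add(-3)

Check, running the answer program on each example:
  13 -> -13 -> -117 -> -121 -> -124
  -27 -> 27 -> 243 -> 239 -> 236
  -14 -> 14 -> 126 -> 122 -> 119
  26 -> -26 -> -234 -> -238 -> -241
  -43 -> 43 -> 387 -> 383 -> 380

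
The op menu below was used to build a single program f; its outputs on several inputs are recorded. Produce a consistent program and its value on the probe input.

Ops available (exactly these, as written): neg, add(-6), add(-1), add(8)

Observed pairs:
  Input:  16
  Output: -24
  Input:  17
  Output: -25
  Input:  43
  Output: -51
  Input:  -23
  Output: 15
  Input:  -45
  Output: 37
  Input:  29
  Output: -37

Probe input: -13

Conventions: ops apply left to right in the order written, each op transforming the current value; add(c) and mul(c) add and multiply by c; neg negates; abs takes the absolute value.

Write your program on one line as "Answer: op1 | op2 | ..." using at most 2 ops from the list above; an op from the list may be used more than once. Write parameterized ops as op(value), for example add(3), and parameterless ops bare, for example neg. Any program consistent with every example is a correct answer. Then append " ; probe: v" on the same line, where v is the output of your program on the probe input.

add(8) | neg ; probe: 5

Check, running the answer program on each example:
  16 -> 24 -> -24
  17 -> 25 -> -25
  43 -> 51 -> -51
  -23 -> -15 -> 15
  -45 -> -37 -> 37
  29 -> 37 -> -37
  probe: -13 -> -5 -> 5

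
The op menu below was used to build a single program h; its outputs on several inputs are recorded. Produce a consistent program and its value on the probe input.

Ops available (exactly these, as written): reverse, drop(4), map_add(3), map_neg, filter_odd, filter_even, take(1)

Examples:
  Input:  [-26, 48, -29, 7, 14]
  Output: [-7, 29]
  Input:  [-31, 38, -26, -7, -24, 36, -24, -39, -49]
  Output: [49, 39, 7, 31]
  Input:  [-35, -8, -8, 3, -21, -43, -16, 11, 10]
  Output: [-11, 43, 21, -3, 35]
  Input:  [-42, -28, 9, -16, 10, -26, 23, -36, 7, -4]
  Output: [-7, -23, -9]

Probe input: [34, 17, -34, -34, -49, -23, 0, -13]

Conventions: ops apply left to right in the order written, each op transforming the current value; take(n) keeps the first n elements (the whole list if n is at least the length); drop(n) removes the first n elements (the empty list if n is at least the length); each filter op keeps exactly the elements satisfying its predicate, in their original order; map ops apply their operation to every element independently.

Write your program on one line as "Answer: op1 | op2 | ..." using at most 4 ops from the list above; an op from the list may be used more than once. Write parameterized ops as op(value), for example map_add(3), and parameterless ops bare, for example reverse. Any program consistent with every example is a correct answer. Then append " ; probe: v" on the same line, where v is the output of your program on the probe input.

reverse | map_neg | filter_odd ; probe: [13, 23, 49, -17]

Check, running the answer program on each example:
  [-26, 48, -29, 7, 14] -> [14, 7, -29, 48, -26] -> [-14, -7, 29, -48, 26] -> [-7, 29]
  [-31, 38, -26, -7, -24, 36, -24, -39, -49] -> [-49, -39, -24, 36, -24, -7, -26, 38, -31] -> [49, 39, 24, -36, 24, 7, 26, -38, 31] -> [49, 39, 7, 31]
  [-35, -8, -8, 3, -21, -43, -16, 11, 10] -> [10, 11, -16, -43, -21, 3, -8, -8, -35] -> [-10, -11, 16, 43, 21, -3, 8, 8, 35] -> [-11, 43, 21, -3, 35]
  [-42, -28, 9, -16, 10, -26, 23, -36, 7, -4] -> [-4, 7, -36, 23, -26, 10, -16, 9, -28, -42] -> [4, -7, 36, -23, 26, -10, 16, -9, 28, 42] -> [-7, -23, -9]
  probe: [34, 17, -34, -34, -49, -23, 0, -13] -> [-13, 0, -23, -49, -34, -34, 17, 34] -> [13, 0, 23, 49, 34, 34, -17, -34] -> [13, 23, 49, -17]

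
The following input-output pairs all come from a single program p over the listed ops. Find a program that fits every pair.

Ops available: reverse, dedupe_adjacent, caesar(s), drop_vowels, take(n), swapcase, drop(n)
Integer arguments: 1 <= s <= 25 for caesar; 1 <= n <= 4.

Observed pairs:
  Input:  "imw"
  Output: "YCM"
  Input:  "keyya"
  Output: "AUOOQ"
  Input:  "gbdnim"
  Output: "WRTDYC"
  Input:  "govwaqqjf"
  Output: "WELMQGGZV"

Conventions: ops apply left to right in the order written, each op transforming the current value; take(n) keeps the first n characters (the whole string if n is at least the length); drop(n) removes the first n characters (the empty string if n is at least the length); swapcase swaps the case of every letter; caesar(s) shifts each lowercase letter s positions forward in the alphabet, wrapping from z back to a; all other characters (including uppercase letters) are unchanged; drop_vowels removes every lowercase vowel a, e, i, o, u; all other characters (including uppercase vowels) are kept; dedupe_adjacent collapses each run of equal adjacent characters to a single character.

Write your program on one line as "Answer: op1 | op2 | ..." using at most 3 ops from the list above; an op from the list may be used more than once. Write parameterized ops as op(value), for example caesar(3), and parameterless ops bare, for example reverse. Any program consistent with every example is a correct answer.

caesar(16) | swapcase

Check, running the answer program on each example:
  "imw" -> "ycm" -> "YCM"
  "keyya" -> "auooq" -> "AUOOQ"
  "gbdnim" -> "wrtdyc" -> "WRTDYC"
  "govwaqqjf" -> "welmqggzv" -> "WELMQGGZV"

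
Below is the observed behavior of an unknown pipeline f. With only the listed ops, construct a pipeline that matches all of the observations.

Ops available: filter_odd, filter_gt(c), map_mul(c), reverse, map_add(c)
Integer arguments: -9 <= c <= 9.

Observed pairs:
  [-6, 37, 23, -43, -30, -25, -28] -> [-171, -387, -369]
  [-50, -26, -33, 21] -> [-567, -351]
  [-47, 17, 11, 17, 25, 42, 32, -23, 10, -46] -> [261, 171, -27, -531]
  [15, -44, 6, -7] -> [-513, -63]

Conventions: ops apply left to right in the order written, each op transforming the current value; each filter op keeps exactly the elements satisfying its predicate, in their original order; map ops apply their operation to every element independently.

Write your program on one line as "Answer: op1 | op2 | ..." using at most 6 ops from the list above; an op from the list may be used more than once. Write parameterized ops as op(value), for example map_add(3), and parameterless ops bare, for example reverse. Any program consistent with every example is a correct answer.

reverse | map_add(-5) | filter_odd | reverse | map_add(-8) | map_mul(9)

Check, running the answer program on each example:
  [-6, 37, 23, -43, -30, -25, -28] -> [-28, -25, -30, -43, 23, 37, -6] -> [-33, -30, -35, -48, 18, 32, -11] -> [-33, -35, -11] -> [-11, -35, -33] -> [-19, -43, -41] -> [-171, -387, -369]
  [-50, -26, -33, 21] -> [21, -33, -26, -50] -> [16, -38, -31, -55] -> [-31, -55] -> [-55, -31] -> [-63, -39] -> [-567, -351]
  [-47, 17, 11, 17, 25, 42, 32, -23, 10, -46] -> [-46, 10, -23, 32, 42, 25, 17, 11, 17, -47] -> [-51, 5, -28, 27, 37, 20, 12, 6, 12, -52] -> [-51, 5, 27, 37] -> [37, 27, 5, -51] -> [29, 19, -3, -59] -> [261, 171, -27, -531]
  [15, -44, 6, -7] -> [-7, 6, -44, 15] -> [-12, 1, -49, 10] -> [1, -49] -> [-49, 1] -> [-57, -7] -> [-513, -63]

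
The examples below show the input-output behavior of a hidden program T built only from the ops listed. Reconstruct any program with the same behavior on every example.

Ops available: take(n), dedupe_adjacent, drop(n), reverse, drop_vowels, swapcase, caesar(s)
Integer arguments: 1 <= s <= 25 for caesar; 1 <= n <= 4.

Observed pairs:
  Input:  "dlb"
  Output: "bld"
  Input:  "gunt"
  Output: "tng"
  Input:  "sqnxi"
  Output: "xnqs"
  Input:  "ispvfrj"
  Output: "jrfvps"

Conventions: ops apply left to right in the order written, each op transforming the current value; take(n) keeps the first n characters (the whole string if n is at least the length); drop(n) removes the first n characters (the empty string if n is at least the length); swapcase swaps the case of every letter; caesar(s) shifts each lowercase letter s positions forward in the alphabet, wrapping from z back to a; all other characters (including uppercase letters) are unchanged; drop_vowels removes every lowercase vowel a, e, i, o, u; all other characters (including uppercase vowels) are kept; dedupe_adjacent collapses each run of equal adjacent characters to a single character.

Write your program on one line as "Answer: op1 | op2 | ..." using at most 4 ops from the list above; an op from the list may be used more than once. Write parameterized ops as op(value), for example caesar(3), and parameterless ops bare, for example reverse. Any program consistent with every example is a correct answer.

swapcase | reverse | swapcase | drop_vowels

Check, running the answer program on each example:
  "dlb" -> "DLB" -> "BLD" -> "bld" -> "bld"
  "gunt" -> "GUNT" -> "TNUG" -> "tnug" -> "tng"
  "sqnxi" -> "SQNXI" -> "IXNQS" -> "ixnqs" -> "xnqs"
  "ispvfrj" -> "ISPVFRJ" -> "JRFVPSI" -> "jrfvpsi" -> "jrfvps"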